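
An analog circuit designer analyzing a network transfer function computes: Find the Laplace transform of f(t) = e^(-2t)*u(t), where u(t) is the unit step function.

Standard Laplace transform pair:
e^(-at)*u(t) <-> 1/(s+a)
With a = 2: L{e^(-2t)*u(t)} = 1/(s+2), ROC: Re(s) > -2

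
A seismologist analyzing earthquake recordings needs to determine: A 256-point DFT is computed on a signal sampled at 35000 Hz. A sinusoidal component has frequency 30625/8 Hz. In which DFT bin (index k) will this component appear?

DFT frequency resolution = f_s/N = 35000/256 = 4375/32 Hz
Bin index k = f_signal / resolution = 30625/8 / 4375/32 = 28
The signal frequency 30625/8 Hz falls in DFT bin k = 28.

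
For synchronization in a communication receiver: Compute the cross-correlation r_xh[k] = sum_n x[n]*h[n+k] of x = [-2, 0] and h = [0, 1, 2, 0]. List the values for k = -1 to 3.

Both sequences indexed from 0 and zero outside their support.
Lags with overlap: k = -1 to 3.
  r_xh[-1] = x[1]*h[0] = 0
  r_xh[0] = x[0]*h[0] + x[1]*h[1] = 0
  r_xh[1] = x[0]*h[1] + x[1]*h[2] = -2
  r_xh[2] = x[0]*h[2] + x[1]*h[3] = -4
  r_xh[3] = x[0]*h[3] = 0
r_xh = [0, 0, -2, -4, 0] (for k = -1, ..., 3)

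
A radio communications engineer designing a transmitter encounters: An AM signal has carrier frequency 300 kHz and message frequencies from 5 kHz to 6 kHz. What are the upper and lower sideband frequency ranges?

Upper sideband (USB) = fc + [fm_low, fm_high] = 300 + [5, 6] = [305, 306] kHz
Lower sideband (LSB) = fc - [fm_high, fm_low] = 300 - [6, 5] = [294, 295] kHz
Total occupied spectrum: 294 kHz to 306 kHz (plus carrier at 300 kHz)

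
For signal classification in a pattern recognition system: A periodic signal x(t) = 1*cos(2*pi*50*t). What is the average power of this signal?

Average power of A*cos(wt) is A^2/2.
P = 1^2 / 2 = 1/2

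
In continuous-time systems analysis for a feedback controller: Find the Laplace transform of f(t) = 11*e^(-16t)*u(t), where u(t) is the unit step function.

Standard Laplace transform pair:
e^(-at)*u(t) <-> 1/(s+a)
With a = 16: L{11*e^(-16t)*u(t)} = 11/(s+16), ROC: Re(s) > -16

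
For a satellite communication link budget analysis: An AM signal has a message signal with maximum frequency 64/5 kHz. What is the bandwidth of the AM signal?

In AM (double-sideband), the bandwidth is twice the message frequency.
BW = 2 * f_m = 2 * 64/5 kHz = 128/5 kHz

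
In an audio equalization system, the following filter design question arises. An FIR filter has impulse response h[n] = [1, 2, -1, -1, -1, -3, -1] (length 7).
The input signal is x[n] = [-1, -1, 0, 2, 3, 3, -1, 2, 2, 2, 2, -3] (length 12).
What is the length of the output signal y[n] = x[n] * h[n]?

For linear convolution, the output length is:
len(y) = len(x) + len(h) - 1 = 12 + 7 - 1 = 18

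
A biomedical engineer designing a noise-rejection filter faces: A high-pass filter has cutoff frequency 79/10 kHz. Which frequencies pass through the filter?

A high-pass filter passes all frequencies above the cutoff frequency 79/10 kHz and attenuates lower frequencies.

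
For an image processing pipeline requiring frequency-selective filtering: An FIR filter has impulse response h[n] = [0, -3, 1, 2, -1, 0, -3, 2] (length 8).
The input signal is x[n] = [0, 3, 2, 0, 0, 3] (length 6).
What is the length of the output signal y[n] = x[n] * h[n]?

For linear convolution, the output length is:
len(y) = len(x) + len(h) - 1 = 6 + 8 - 1 = 13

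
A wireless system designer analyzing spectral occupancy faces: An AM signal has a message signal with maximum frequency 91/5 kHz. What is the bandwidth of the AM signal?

In AM (double-sideband), the bandwidth is twice the message frequency.
BW = 2 * f_m = 2 * 91/5 kHz = 182/5 kHz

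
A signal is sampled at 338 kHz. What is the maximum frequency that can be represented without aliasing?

The maximum frequency that can be represented without aliasing
is the Nyquist frequency: f_max = f_s / 2 = 338 kHz / 2 = 169 kHz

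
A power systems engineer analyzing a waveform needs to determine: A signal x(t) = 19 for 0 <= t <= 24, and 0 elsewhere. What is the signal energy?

Energy = integral of |x(t)|^2 dt over the signal duration
= 19^2 * 24 = 361 * 24 = 8664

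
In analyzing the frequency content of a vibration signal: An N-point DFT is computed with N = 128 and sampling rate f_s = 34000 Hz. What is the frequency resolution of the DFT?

DFT frequency resolution = f_s / N
= 34000 / 128 = 2125/8 Hz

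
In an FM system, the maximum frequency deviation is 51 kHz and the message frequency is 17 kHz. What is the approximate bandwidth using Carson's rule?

Carson's rule: BW = 2*(delta_f + f_m)
= 2*(51 + 17) kHz = 136 kHz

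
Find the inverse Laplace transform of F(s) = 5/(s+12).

Standard pair: k/(s+a) <-> k*e^(-at)*u(t)
With k=5, a=12: f(t) = 5*e^(-12t)*u(t)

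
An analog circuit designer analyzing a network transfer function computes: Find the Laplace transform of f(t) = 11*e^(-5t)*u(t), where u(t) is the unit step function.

Standard Laplace transform pair:
e^(-at)*u(t) <-> 1/(s+a)
With a = 5: L{11*e^(-5t)*u(t)} = 11/(s+5), ROC: Re(s) > -5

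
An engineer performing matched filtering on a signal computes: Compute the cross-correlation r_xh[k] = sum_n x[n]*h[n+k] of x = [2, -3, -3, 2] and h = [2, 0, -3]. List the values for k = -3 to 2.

Both sequences indexed from 0 and zero outside their support.
Lags with overlap: k = -3 to 2.
  r_xh[-3] = x[3]*h[0] = 4
  r_xh[-2] = x[2]*h[0] + x[3]*h[1] = -6
  r_xh[-1] = x[1]*h[0] + x[2]*h[1] + x[3]*h[2] = -12
  r_xh[0] = x[0]*h[0] + x[1]*h[1] + x[2]*h[2] = 13
  r_xh[1] = x[0]*h[1] + x[1]*h[2] = 9
  r_xh[2] = x[0]*h[2] = -6
r_xh = [4, -6, -12, 13, 9, -6] (for k = -3, ..., 2)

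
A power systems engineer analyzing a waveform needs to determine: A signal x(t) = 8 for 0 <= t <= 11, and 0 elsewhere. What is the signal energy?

Energy = integral of |x(t)|^2 dt over the signal duration
= 8^2 * 11 = 64 * 11 = 704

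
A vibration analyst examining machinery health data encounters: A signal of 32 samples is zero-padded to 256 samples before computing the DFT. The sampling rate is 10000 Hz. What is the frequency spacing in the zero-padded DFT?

Original DFT: N = 32, resolution = f_s/N = 10000/32 = 625/2 Hz
Zero-padded DFT: N = 256, resolution = f_s/N = 10000/256 = 625/16 Hz
Zero-padding interpolates the spectrum (finer frequency grid)
but does NOT improve the true spectral resolution (ability to resolve close frequencies).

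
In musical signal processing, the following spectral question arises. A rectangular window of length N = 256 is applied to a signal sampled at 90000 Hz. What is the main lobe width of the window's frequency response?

For a rectangular window of length N,
the main lobe width in frequency is 2*f_s/N.
= 2*90000/256 = 5625/8 Hz
This determines the minimum frequency separation for resolving two sinusoids.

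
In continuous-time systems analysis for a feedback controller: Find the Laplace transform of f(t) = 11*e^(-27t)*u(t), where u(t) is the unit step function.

Standard Laplace transform pair:
e^(-at)*u(t) <-> 1/(s+a)
With a = 27: L{11*e^(-27t)*u(t)} = 11/(s+27), ROC: Re(s) > -27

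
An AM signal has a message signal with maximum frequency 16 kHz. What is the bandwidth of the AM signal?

In AM (double-sideband), the bandwidth is twice the message frequency.
BW = 2 * f_m = 2 * 16 kHz = 32 kHz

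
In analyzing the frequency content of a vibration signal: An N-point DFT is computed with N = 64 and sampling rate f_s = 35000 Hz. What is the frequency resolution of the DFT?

DFT frequency resolution = f_s / N
= 35000 / 64 = 4375/8 Hz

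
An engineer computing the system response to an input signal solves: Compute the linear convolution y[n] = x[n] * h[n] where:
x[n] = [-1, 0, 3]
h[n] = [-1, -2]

y[n] = sum_k x[k]*h[n-k]. Output length = len(x) + len(h) - 1 = 3 + 2 - 1 = 4.
y[0] = -1*-1 = 1
y[1] = 0*-1 + -1*-2 = 2
y[2] = 3*-1 + 0*-2 = -3
y[3] = 3*-2 = -6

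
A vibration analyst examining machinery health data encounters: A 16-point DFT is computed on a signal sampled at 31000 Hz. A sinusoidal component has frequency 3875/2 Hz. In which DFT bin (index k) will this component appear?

DFT frequency resolution = f_s/N = 31000/16 = 3875/2 Hz
Bin index k = f_signal / resolution = 3875/2 / 3875/2 = 1
The signal frequency 3875/2 Hz falls in DFT bin k = 1.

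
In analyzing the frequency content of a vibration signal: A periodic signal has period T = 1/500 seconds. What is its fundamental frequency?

The fundamental frequency is the reciprocal of the period.
f = 1/T = 1/(1/500) = 500 Hz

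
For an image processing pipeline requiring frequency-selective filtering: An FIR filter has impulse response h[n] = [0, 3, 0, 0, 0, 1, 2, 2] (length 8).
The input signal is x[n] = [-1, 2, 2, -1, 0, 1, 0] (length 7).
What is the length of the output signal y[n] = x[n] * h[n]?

For linear convolution, the output length is:
len(y) = len(x) + len(h) - 1 = 7 + 8 - 1 = 14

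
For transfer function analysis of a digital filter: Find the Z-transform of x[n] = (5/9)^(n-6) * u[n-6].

Time-shifting property: if X(z) = Z{x[n]}, then Z{x[n-d]} = z^(-d) * X(z)
X(z) = z/(z - 5/9) for x[n] = (5/9)^n * u[n]
Z{x[n-6]} = z^(-6) * z/(z - 5/9) = z^(-5)/(z - 5/9)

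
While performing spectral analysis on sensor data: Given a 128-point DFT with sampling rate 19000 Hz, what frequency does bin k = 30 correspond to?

The frequency of DFT bin k is: f_k = k * f_s / N
f_30 = 30 * 19000 / 128 = 35625/8 Hz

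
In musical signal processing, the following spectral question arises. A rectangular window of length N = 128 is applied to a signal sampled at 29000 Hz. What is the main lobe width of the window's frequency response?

For a rectangular window of length N,
the main lobe width in frequency is 2*f_s/N.
= 2*29000/128 = 3625/8 Hz
This determines the minimum frequency separation for resolving two sinusoids.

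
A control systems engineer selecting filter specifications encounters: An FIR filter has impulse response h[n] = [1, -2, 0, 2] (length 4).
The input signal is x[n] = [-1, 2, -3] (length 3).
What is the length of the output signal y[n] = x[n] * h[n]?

For linear convolution, the output length is:
len(y) = len(x) + len(h) - 1 = 3 + 4 - 1 = 6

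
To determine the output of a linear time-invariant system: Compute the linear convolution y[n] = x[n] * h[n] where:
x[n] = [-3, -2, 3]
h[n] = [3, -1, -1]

y[n] = sum_k x[k]*h[n-k]. Output length = len(x) + len(h) - 1 = 3 + 3 - 1 = 5.
y[0] = -3*3 = -9
y[1] = -2*3 + -3*-1 = -3
y[2] = 3*3 + -2*-1 + -3*-1 = 14
y[3] = 3*-1 + -2*-1 = -1
y[4] = 3*-1 = -3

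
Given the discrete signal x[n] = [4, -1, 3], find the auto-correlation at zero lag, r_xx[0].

The auto-correlation at zero lag r_xx[0] equals the signal energy.
r_xx[0] = sum of x[n]^2 = 4^2 + (-1)^2 + 3^2
= 16 + 1 + 9 = 26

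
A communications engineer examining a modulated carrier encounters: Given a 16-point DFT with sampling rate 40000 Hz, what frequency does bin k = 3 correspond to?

The frequency of DFT bin k is: f_k = k * f_s / N
f_3 = 3 * 40000 / 16 = 7500 Hz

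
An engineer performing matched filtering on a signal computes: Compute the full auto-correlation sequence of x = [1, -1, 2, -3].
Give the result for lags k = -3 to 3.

r_xx[k] = sum_m x[m]*x[m+k], indexed from 0, for k = -3 to 3:
  r_xx[-3] = x[3]*x[0] = -3
  r_xx[-2] = x[2]*x[0] + x[3]*x[1] = 5
  r_xx[-1] = x[1]*x[0] + x[2]*x[1] + x[3]*x[2] = -9
  r_xx[0] = x[0]*x[0] + x[1]*x[1] + x[2]*x[2] + x[3]*x[3] = 15
  r_xx[1] = x[0]*x[1] + x[1]*x[2] + x[2]*x[3] = -9
  r_xx[2] = x[0]*x[2] + x[1]*x[3] = 5
  r_xx[3] = x[0]*x[3] = -3
r_xx = [-3, 5, -9, 15, -9, 5, -3]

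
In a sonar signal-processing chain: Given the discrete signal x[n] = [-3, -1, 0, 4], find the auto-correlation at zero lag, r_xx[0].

The auto-correlation at zero lag r_xx[0] equals the signal energy.
r_xx[0] = sum of x[n]^2 = (-3)^2 + (-1)^2 + 0^2 + 4^2
= 9 + 1 + 0 + 16 = 26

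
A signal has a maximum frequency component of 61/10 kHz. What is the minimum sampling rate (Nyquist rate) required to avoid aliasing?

By the Nyquist-Shannon sampling theorem,
the minimum sampling rate (Nyquist rate) must be at least 2 * f_max.
Nyquist rate = 2 * 61/10 kHz = 61/5 kHz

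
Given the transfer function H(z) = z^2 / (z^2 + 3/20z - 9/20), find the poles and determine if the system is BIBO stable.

Poles are roots of the denominator: z^2 + 3/20z - 9/20 = 0.
Quadratic formula: z = [-(3/20) +/- sqrt((3/20)^2 - 4*(-9/20))] / 2
Discriminant = 9/400 + 9/5 = 729/400; sqrt = 27/20.
z = (-3/20 +/- 27/20) / 2 => z = 3/5 or z = -3/4.
|p1| = 3/5, |p2| = 3/4.
For BIBO stability, all poles must lie inside the unit circle (|p| < 1).
System is STABLE since both |p| < 1.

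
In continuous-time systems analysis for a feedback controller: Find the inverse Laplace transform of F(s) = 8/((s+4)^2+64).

Standard pair: w/((s+a)^2+w^2) <-> e^(-at)*sin(wt)*u(t)
With a=4, w=8: f(t) = e^(-4t)*sin(8t)*u(t)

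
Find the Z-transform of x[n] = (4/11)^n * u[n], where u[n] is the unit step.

The Z-transform of a^n * u[n] is z/(z-a) for |z| > |a|.
Here a = 4/11, so X(z) = z/(z - (4/11)) = 11z/(11z - 4)
ROC: |z| > 4/11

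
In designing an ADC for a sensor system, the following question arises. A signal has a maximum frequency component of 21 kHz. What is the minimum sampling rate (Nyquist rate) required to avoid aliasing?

By the Nyquist-Shannon sampling theorem,
the minimum sampling rate (Nyquist rate) must be at least 2 * f_max.
Nyquist rate = 2 * 21 kHz = 42 kHz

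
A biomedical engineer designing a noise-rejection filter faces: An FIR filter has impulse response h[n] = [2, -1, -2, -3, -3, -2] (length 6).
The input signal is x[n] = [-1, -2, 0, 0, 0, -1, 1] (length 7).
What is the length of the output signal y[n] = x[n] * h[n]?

For linear convolution, the output length is:
len(y) = len(x) + len(h) - 1 = 7 + 6 - 1 = 12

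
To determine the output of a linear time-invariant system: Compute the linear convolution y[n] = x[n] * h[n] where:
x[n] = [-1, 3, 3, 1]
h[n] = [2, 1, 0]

y[n] = sum_k x[k]*h[n-k]. Output length = len(x) + len(h) - 1 = 4 + 3 - 1 = 6.
y[0] = -1*2 = -2
y[1] = 3*2 + -1*1 = 5
y[2] = 3*2 + 3*1 + -1*0 = 9
y[3] = 1*2 + 3*1 + 3*0 = 5
y[4] = 1*1 + 3*0 = 1
y[5] = 1*0 = 0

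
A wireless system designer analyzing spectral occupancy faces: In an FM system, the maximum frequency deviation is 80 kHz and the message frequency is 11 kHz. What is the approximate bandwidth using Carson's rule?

Carson's rule: BW = 2*(delta_f + f_m)
= 2*(80 + 11) kHz = 182 kHz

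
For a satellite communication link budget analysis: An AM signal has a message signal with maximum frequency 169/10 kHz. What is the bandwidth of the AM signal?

In AM (double-sideband), the bandwidth is twice the message frequency.
BW = 2 * f_m = 2 * 169/10 kHz = 169/5 kHz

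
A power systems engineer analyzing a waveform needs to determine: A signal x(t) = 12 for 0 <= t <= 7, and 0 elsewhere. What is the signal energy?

Energy = integral of |x(t)|^2 dt over the signal duration
= 12^2 * 7 = 144 * 7 = 1008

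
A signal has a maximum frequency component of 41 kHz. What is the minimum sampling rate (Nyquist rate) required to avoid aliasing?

By the Nyquist-Shannon sampling theorem,
the minimum sampling rate (Nyquist rate) must be at least 2 * f_max.
Nyquist rate = 2 * 41 kHz = 82 kHz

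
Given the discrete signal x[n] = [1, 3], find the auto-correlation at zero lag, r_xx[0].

The auto-correlation at zero lag r_xx[0] equals the signal energy.
r_xx[0] = sum of x[n]^2 = 1^2 + 3^2
= 1 + 9 = 10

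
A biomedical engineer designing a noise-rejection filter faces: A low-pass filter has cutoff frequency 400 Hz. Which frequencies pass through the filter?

A low-pass filter passes all frequencies below the cutoff frequency 400 Hz and attenuates higher frequencies.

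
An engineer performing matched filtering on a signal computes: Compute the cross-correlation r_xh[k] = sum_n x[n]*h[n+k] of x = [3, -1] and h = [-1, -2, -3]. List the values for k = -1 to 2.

Both sequences indexed from 0 and zero outside their support.
Lags with overlap: k = -1 to 2.
  r_xh[-1] = x[1]*h[0] = 1
  r_xh[0] = x[0]*h[0] + x[1]*h[1] = -1
  r_xh[1] = x[0]*h[1] + x[1]*h[2] = -3
  r_xh[2] = x[0]*h[2] = -9
r_xh = [1, -1, -3, -9] (for k = -1, ..., 2)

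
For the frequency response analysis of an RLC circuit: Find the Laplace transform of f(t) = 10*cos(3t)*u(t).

Standard pair: cos(wt)*u(t) <-> s/(s^2+w^2)
With w = 3: L{10*cos(3t)*u(t)} = 10s/(s^2+9)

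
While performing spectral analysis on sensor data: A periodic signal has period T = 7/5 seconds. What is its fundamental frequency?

The fundamental frequency is the reciprocal of the period.
f = 1/T = 1/(7/5) = 5/7 Hz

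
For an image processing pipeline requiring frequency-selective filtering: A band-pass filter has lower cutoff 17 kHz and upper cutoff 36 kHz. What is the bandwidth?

Bandwidth = f_high - f_low
= 36 kHz - 17 kHz = 19 kHz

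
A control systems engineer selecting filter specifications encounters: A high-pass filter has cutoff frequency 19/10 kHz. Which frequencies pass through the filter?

A high-pass filter passes all frequencies above the cutoff frequency 19/10 kHz and attenuates lower frequencies.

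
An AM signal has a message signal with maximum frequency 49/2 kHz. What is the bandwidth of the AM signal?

In AM (double-sideband), the bandwidth is twice the message frequency.
BW = 2 * f_m = 2 * 49/2 kHz = 49 kHz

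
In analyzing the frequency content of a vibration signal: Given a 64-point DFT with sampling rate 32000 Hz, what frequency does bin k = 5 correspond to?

The frequency of DFT bin k is: f_k = k * f_s / N
f_5 = 5 * 32000 / 64 = 2500 Hz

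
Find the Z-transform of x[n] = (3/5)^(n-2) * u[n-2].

Time-shifting property: if X(z) = Z{x[n]}, then Z{x[n-d]} = z^(-d) * X(z)
X(z) = z/(z - 3/5) for x[n] = (3/5)^n * u[n]
Z{x[n-2]} = z^(-2) * z/(z - 3/5) = z^(-1)/(z - 3/5)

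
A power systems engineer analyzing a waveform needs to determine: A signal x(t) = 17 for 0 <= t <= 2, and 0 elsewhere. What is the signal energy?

Energy = integral of |x(t)|^2 dt over the signal duration
= 17^2 * 2 = 289 * 2 = 578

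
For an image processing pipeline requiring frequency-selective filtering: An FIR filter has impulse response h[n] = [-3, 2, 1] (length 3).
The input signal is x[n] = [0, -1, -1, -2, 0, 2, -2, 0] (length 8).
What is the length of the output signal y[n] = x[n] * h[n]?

For linear convolution, the output length is:
len(y) = len(x) + len(h) - 1 = 8 + 3 - 1 = 10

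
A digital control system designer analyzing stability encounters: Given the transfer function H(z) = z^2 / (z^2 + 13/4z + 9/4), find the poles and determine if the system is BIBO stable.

Poles are roots of the denominator: z^2 + 13/4z + 9/4 = 0.
Quadratic formula: z = [-(13/4) +/- sqrt((13/4)^2 - 4*(9/4))] / 2
Discriminant = 169/16 - 9 = 25/16; sqrt = 5/4.
z = (-13/4 +/- 5/4) / 2 => z = -1 or z = -9/4.
|p1| = 1, |p2| = 9/4.
For BIBO stability, all poles must lie inside the unit circle (|p| < 1).
System is UNSTABLE since at least one |p| >= 1.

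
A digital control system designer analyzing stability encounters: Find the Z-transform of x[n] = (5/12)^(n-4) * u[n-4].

Time-shifting property: if X(z) = Z{x[n]}, then Z{x[n-d]} = z^(-d) * X(z)
X(z) = z/(z - 5/12) for x[n] = (5/12)^n * u[n]
Z{x[n-4]} = z^(-4) * z/(z - 5/12) = z^(-3)/(z - 5/12)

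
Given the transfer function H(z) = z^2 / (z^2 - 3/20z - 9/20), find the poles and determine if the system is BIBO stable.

Poles are roots of the denominator: z^2 - 3/20z - 9/20 = 0.
Quadratic formula: z = [-(-3/20) +/- sqrt((-3/20)^2 - 4*(-9/20))] / 2
Discriminant = 9/400 + 9/5 = 729/400; sqrt = 27/20.
z = (3/20 +/- 27/20) / 2 => z = 3/4 or z = -3/5.
|p1| = 3/5, |p2| = 3/4.
For BIBO stability, all poles must lie inside the unit circle (|p| < 1).
System is STABLE since both |p| < 1.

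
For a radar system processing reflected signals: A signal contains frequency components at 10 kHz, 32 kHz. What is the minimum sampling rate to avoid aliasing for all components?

The highest frequency component is f_max = 32 kHz.
Nyquist rate = 2 * f_max = 2 * 32 kHz = 64 kHz.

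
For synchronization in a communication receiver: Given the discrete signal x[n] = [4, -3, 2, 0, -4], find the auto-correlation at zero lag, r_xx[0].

The auto-correlation at zero lag r_xx[0] equals the signal energy.
r_xx[0] = sum of x[n]^2 = 4^2 + (-3)^2 + 2^2 + 0^2 + (-4)^2
= 16 + 9 + 4 + 0 + 16 = 45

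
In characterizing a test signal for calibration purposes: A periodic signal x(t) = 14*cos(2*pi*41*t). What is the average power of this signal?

Average power of A*cos(wt) is A^2/2.
P = 14^2 / 2 = 196/2 = 98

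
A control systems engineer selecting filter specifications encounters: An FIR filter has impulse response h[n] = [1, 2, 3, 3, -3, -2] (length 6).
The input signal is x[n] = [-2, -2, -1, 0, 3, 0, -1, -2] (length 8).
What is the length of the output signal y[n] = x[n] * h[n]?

For linear convolution, the output length is:
len(y) = len(x) + len(h) - 1 = 8 + 6 - 1 = 13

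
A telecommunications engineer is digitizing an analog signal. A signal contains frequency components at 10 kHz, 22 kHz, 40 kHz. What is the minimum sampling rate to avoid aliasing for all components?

The highest frequency component is f_max = 40 kHz.
Nyquist rate = 2 * f_max = 2 * 40 kHz = 80 kHz.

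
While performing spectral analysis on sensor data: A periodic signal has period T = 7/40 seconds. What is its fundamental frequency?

The fundamental frequency is the reciprocal of the period.
f = 1/T = 1/(7/40) = 40/7 Hz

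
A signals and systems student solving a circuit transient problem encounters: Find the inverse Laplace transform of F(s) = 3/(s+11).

Standard pair: k/(s+a) <-> k*e^(-at)*u(t)
With k=3, a=11: f(t) = 3*e^(-11t)*u(t)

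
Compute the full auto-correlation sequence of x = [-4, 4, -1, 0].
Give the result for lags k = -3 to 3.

r_xx[k] = sum_m x[m]*x[m+k], indexed from 0, for k = -3 to 3:
  r_xx[-3] = x[3]*x[0] = 0
  r_xx[-2] = x[2]*x[0] + x[3]*x[1] = 4
  r_xx[-1] = x[1]*x[0] + x[2]*x[1] + x[3]*x[2] = -20
  r_xx[0] = x[0]*x[0] + x[1]*x[1] + x[2]*x[2] + x[3]*x[3] = 33
  r_xx[1] = x[0]*x[1] + x[1]*x[2] + x[2]*x[3] = -20
  r_xx[2] = x[0]*x[2] + x[1]*x[3] = 4
  r_xx[3] = x[0]*x[3] = 0
r_xx = [0, 4, -20, 33, -20, 4, 0]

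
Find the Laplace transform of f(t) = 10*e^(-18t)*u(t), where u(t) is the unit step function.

Standard Laplace transform pair:
e^(-at)*u(t) <-> 1/(s+a)
With a = 18: L{10*e^(-18t)*u(t)} = 10/(s+18), ROC: Re(s) > -18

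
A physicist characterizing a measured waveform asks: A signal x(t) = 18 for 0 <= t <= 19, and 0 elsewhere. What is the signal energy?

Energy = integral of |x(t)|^2 dt over the signal duration
= 18^2 * 19 = 324 * 19 = 6156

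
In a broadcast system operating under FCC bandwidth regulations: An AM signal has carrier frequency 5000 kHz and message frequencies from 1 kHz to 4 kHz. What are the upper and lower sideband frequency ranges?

Upper sideband (USB) = fc + [fm_low, fm_high] = 5000 + [1, 4] = [5001, 5004] kHz
Lower sideband (LSB) = fc - [fm_high, fm_low] = 5000 - [4, 1] = [4996, 4999] kHz
Total occupied spectrum: 4996 kHz to 5004 kHz (plus carrier at 5000 kHz)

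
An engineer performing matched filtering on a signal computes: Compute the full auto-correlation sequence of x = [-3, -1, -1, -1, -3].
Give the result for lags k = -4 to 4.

r_xx[k] = sum_m x[m]*x[m+k], indexed from 0, for k = -4 to 4:
  r_xx[-4] = x[4]*x[0] = 9
  r_xx[-3] = x[3]*x[0] + x[4]*x[1] = 6
  r_xx[-2] = x[2]*x[0] + x[3]*x[1] + x[4]*x[2] = 7
  r_xx[-1] = x[1]*x[0] + x[2]*x[1] + x[3]*x[2] + x[4]*x[3] = 8
  r_xx[0] = x[0]*x[0] + x[1]*x[1] + x[2]*x[2] + x[3]*x[3] + x[4]*x[4] = 21
  r_xx[1] = x[0]*x[1] + x[1]*x[2] + x[2]*x[3] + x[3]*x[4] = 8
  r_xx[2] = x[0]*x[2] + x[1]*x[3] + x[2]*x[4] = 7
  r_xx[3] = x[0]*x[3] + x[1]*x[4] = 6
  r_xx[4] = x[0]*x[4] = 9
r_xx = [9, 6, 7, 8, 21, 8, 7, 6, 9]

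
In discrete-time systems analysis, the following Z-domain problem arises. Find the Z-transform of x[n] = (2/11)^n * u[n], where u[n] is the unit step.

The Z-transform of a^n * u[n] is z/(z-a) for |z| > |a|.
Here a = 2/11, so X(z) = z/(z - (2/11)) = 11z/(11z - 2)
ROC: |z| > 2/11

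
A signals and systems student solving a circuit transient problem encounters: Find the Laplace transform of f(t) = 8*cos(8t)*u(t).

Standard pair: cos(wt)*u(t) <-> s/(s^2+w^2)
With w = 8: L{8*cos(8t)*u(t)} = 8s/(s^2+64)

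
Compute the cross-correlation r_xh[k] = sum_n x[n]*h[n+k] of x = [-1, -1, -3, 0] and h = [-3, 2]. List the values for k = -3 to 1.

Both sequences indexed from 0 and zero outside their support.
Lags with overlap: k = -3 to 1.
  r_xh[-3] = x[3]*h[0] = 0
  r_xh[-2] = x[2]*h[0] + x[3]*h[1] = 9
  r_xh[-1] = x[1]*h[0] + x[2]*h[1] = -3
  r_xh[0] = x[0]*h[0] + x[1]*h[1] = 1
  r_xh[1] = x[0]*h[1] = -2
r_xh = [0, 9, -3, 1, -2] (for k = -3, ..., 1)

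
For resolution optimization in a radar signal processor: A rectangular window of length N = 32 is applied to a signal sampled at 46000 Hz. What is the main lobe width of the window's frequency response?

For a rectangular window of length N,
the main lobe width in frequency is 2*f_s/N.
= 2*46000/32 = 2875 Hz
This determines the minimum frequency separation for resolving two sinusoids.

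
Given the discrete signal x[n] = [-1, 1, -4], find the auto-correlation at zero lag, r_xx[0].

The auto-correlation at zero lag r_xx[0] equals the signal energy.
r_xx[0] = sum of x[n]^2 = (-1)^2 + 1^2 + (-4)^2
= 1 + 1 + 16 = 18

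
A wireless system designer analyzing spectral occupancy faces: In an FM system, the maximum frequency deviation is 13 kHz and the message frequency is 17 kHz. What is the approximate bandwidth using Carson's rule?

Carson's rule: BW = 2*(delta_f + f_m)
= 2*(13 + 17) kHz = 60 kHz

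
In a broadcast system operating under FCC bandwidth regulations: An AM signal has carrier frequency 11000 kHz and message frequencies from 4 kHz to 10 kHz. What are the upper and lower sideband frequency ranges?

Upper sideband (USB) = fc + [fm_low, fm_high] = 11000 + [4, 10] = [11004, 11010] kHz
Lower sideband (LSB) = fc - [fm_high, fm_low] = 11000 - [10, 4] = [10990, 10996] kHz
Total occupied spectrum: 10990 kHz to 11010 kHz (plus carrier at 11000 kHz)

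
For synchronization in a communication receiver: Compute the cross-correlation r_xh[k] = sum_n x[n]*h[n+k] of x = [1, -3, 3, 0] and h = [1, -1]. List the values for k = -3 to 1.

Both sequences indexed from 0 and zero outside their support.
Lags with overlap: k = -3 to 1.
  r_xh[-3] = x[3]*h[0] = 0
  r_xh[-2] = x[2]*h[0] + x[3]*h[1] = 3
  r_xh[-1] = x[1]*h[0] + x[2]*h[1] = -6
  r_xh[0] = x[0]*h[0] + x[1]*h[1] = 4
  r_xh[1] = x[0]*h[1] = -1
r_xh = [0, 3, -6, 4, -1] (for k = -3, ..., 1)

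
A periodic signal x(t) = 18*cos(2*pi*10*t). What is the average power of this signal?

Average power of A*cos(wt) is A^2/2.
P = 18^2 / 2 = 324/2 = 162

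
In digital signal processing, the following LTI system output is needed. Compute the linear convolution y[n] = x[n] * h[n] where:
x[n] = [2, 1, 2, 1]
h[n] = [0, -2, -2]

y[n] = sum_k x[k]*h[n-k]. Output length = len(x) + len(h) - 1 = 4 + 3 - 1 = 6.
y[0] = 2*0 = 0
y[1] = 1*0 + 2*-2 = -4
y[2] = 2*0 + 1*-2 + 2*-2 = -6
y[3] = 1*0 + 2*-2 + 1*-2 = -6
y[4] = 1*-2 + 2*-2 = -6
y[5] = 1*-2 = -2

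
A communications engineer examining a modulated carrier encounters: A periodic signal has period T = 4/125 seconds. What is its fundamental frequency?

The fundamental frequency is the reciprocal of the period.
f = 1/T = 1/(4/125) = 125/4 Hz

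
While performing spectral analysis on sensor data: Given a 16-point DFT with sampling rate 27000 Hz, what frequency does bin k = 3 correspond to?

The frequency of DFT bin k is: f_k = k * f_s / N
f_3 = 3 * 27000 / 16 = 10125/2 Hz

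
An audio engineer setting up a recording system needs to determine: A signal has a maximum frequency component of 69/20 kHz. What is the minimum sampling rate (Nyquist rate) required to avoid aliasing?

By the Nyquist-Shannon sampling theorem,
the minimum sampling rate (Nyquist rate) must be at least 2 * f_max.
Nyquist rate = 2 * 69/20 kHz = 69/10 kHz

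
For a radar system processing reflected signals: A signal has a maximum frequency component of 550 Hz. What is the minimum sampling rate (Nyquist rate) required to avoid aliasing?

By the Nyquist-Shannon sampling theorem,
the minimum sampling rate (Nyquist rate) must be at least 2 * f_max.
Nyquist rate = 2 * 550 Hz = 1100 Hz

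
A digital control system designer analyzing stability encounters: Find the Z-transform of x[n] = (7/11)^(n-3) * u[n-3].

Time-shifting property: if X(z) = Z{x[n]}, then Z{x[n-d]} = z^(-d) * X(z)
X(z) = z/(z - 7/11) for x[n] = (7/11)^n * u[n]
Z{x[n-3]} = z^(-3) * z/(z - 7/11) = z^(-2)/(z - 7/11)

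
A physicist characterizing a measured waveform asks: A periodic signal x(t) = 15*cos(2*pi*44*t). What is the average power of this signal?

Average power of A*cos(wt) is A^2/2.
P = 15^2 / 2 = 225/2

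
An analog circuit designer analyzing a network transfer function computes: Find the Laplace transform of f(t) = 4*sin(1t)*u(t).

Standard pair: sin(wt)*u(t) <-> w/(s^2+w^2)
With w = 1: L{4*sin(1t)*u(t)} = 4/(s^2+1)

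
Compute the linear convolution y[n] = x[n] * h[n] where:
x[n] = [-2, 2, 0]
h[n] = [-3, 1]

y[n] = sum_k x[k]*h[n-k]. Output length = len(x) + len(h) - 1 = 3 + 2 - 1 = 4.
y[0] = -2*-3 = 6
y[1] = 2*-3 + -2*1 = -8
y[2] = 0*-3 + 2*1 = 2
y[3] = 0*1 = 0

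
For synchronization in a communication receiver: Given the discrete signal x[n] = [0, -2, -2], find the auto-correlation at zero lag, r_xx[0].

The auto-correlation at zero lag r_xx[0] equals the signal energy.
r_xx[0] = sum of x[n]^2 = 0^2 + (-2)^2 + (-2)^2
= 0 + 4 + 4 = 8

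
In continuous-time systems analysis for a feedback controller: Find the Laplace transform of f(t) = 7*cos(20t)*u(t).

Standard pair: cos(wt)*u(t) <-> s/(s^2+w^2)
With w = 20: L{7*cos(20t)*u(t)} = 7s/(s^2+400)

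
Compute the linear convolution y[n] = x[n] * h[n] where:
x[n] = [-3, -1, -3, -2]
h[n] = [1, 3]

y[n] = sum_k x[k]*h[n-k]. Output length = len(x) + len(h) - 1 = 4 + 2 - 1 = 5.
y[0] = -3*1 = -3
y[1] = -1*1 + -3*3 = -10
y[2] = -3*1 + -1*3 = -6
y[3] = -2*1 + -3*3 = -11
y[4] = -2*3 = -6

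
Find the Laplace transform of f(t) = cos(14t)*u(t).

Standard pair: cos(wt)*u(t) <-> s/(s^2+w^2)
With w = 14: L{cos(14t)*u(t)} = s/(s^2+196)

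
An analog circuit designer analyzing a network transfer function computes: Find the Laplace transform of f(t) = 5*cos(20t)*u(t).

Standard pair: cos(wt)*u(t) <-> s/(s^2+w^2)
With w = 20: L{5*cos(20t)*u(t)} = 5s/(s^2+400)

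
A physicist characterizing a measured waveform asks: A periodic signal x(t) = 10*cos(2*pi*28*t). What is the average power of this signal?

Average power of A*cos(wt) is A^2/2.
P = 10^2 / 2 = 100/2 = 50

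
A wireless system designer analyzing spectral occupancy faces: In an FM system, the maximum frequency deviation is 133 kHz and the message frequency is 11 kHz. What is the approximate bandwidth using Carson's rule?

Carson's rule: BW = 2*(delta_f + f_m)
= 2*(133 + 11) kHz = 288 kHz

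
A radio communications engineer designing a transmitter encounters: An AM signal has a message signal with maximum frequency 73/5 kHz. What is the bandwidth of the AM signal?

In AM (double-sideband), the bandwidth is twice the message frequency.
BW = 2 * f_m = 2 * 73/5 kHz = 146/5 kHz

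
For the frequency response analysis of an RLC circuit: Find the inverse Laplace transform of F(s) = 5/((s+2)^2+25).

Standard pair: w/((s+a)^2+w^2) <-> e^(-at)*sin(wt)*u(t)
With a=2, w=5: f(t) = e^(-2t)*sin(5t)*u(t)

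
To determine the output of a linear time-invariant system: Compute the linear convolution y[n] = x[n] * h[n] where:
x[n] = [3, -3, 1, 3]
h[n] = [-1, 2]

y[n] = sum_k x[k]*h[n-k]. Output length = len(x) + len(h) - 1 = 4 + 2 - 1 = 5.
y[0] = 3*-1 = -3
y[1] = -3*-1 + 3*2 = 9
y[2] = 1*-1 + -3*2 = -7
y[3] = 3*-1 + 1*2 = -1
y[4] = 3*2 = 6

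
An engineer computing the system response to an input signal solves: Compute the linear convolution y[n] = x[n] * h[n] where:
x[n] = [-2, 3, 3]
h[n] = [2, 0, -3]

y[n] = sum_k x[k]*h[n-k]. Output length = len(x) + len(h) - 1 = 3 + 3 - 1 = 5.
y[0] = -2*2 = -4
y[1] = 3*2 + -2*0 = 6
y[2] = 3*2 + 3*0 + -2*-3 = 12
y[3] = 3*0 + 3*-3 = -9
y[4] = 3*-3 = -9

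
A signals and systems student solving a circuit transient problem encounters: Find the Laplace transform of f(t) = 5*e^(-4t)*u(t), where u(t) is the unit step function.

Standard Laplace transform pair:
e^(-at)*u(t) <-> 1/(s+a)
With a = 4: L{5*e^(-4t)*u(t)} = 5/(s+4), ROC: Re(s) > -4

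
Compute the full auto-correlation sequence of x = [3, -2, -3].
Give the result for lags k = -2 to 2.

r_xx[k] = sum_m x[m]*x[m+k], indexed from 0, for k = -2 to 2:
  r_xx[-2] = x[2]*x[0] = -9
  r_xx[-1] = x[1]*x[0] + x[2]*x[1] = 0
  r_xx[0] = x[0]*x[0] + x[1]*x[1] + x[2]*x[2] = 22
  r_xx[1] = x[0]*x[1] + x[1]*x[2] = 0
  r_xx[2] = x[0]*x[2] = -9
r_xx = [-9, 0, 22, 0, -9]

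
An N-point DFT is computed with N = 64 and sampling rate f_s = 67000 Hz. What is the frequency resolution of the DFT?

DFT frequency resolution = f_s / N
= 67000 / 64 = 8375/8 Hz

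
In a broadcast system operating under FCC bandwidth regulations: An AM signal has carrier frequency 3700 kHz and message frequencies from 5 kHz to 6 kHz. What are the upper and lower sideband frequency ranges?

Upper sideband (USB) = fc + [fm_low, fm_high] = 3700 + [5, 6] = [3705, 3706] kHz
Lower sideband (LSB) = fc - [fm_high, fm_low] = 3700 - [6, 5] = [3694, 3695] kHz
Total occupied spectrum: 3694 kHz to 3706 kHz (plus carrier at 3700 kHz)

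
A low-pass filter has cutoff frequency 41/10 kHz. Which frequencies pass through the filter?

A low-pass filter passes all frequencies below the cutoff frequency 41/10 kHz and attenuates higher frequencies.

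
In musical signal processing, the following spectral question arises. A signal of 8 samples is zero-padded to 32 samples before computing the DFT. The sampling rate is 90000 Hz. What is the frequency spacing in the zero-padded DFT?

Original DFT: N = 8, resolution = f_s/N = 90000/8 = 11250 Hz
Zero-padded DFT: N = 32, resolution = f_s/N = 90000/32 = 5625/2 Hz
Zero-padding interpolates the spectrum (finer frequency grid)
but does NOT improve the true spectral resolution (ability to resolve close frequencies).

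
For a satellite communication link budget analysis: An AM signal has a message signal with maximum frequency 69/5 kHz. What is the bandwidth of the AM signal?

In AM (double-sideband), the bandwidth is twice the message frequency.
BW = 2 * f_m = 2 * 69/5 kHz = 138/5 kHz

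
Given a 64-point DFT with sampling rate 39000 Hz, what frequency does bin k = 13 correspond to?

The frequency of DFT bin k is: f_k = k * f_s / N
f_13 = 13 * 39000 / 64 = 63375/8 Hz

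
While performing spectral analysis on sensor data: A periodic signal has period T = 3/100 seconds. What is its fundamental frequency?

The fundamental frequency is the reciprocal of the period.
f = 1/T = 1/(3/100) = 100/3 Hz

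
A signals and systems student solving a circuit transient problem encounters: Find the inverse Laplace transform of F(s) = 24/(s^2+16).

Standard pair: w/(s^2+w^2) <-> sin(wt)*u(t)
Recognize w^2 = 16, so w = 4; numerator 24 = 6*4.
f(t) = 6*sin(4t)*u(t)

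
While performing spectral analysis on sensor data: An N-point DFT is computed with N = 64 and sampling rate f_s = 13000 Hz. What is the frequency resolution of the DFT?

DFT frequency resolution = f_s / N
= 13000 / 64 = 1625/8 Hz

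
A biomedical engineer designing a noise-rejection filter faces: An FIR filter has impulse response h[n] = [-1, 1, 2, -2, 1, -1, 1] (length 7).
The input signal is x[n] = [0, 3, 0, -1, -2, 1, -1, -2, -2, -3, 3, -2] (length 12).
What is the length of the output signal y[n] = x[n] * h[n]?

For linear convolution, the output length is:
len(y) = len(x) + len(h) - 1 = 12 + 7 - 1 = 18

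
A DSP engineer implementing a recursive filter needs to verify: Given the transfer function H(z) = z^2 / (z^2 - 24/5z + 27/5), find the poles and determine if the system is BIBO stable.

Poles are roots of the denominator: z^2 - 24/5z + 27/5 = 0.
Quadratic formula: z = [-(-24/5) +/- sqrt((-24/5)^2 - 4*(27/5))] / 2
Discriminant = 576/25 - 108/5 = 36/25; sqrt = 6/5.
z = (24/5 +/- 6/5) / 2 => z = 3 or z = 9/5.
|p1| = 3, |p2| = 9/5.
For BIBO stability, all poles must lie inside the unit circle (|p| < 1).
System is UNSTABLE since at least one |p| >= 1.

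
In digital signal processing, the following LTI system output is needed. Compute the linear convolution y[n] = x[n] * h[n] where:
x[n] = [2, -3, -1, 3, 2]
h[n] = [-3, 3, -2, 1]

y[n] = sum_k x[k]*h[n-k]. Output length = len(x) + len(h) - 1 = 5 + 4 - 1 = 8.
y[0] = 2*-3 = -6
y[1] = -3*-3 + 2*3 = 15
y[2] = -1*-3 + -3*3 + 2*-2 = -10
y[3] = 3*-3 + -1*3 + -3*-2 + 2*1 = -4
y[4] = 2*-3 + 3*3 + -1*-2 + -3*1 = 2
y[5] = 2*3 + 3*-2 + -1*1 = -1
y[6] = 2*-2 + 3*1 = -1
y[7] = 2*1 = 2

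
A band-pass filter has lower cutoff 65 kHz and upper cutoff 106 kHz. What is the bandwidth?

Bandwidth = f_high - f_low
= 106 kHz - 65 kHz = 41 kHz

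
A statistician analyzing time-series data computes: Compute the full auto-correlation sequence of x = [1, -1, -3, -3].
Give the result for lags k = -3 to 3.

r_xx[k] = sum_m x[m]*x[m+k], indexed from 0, for k = -3 to 3:
  r_xx[-3] = x[3]*x[0] = -3
  r_xx[-2] = x[2]*x[0] + x[3]*x[1] = 0
  r_xx[-1] = x[1]*x[0] + x[2]*x[1] + x[3]*x[2] = 11
  r_xx[0] = x[0]*x[0] + x[1]*x[1] + x[2]*x[2] + x[3]*x[3] = 20
  r_xx[1] = x[0]*x[1] + x[1]*x[2] + x[2]*x[3] = 11
  r_xx[2] = x[0]*x[2] + x[1]*x[3] = 0
  r_xx[3] = x[0]*x[3] = -3
r_xx = [-3, 0, 11, 20, 11, 0, -3]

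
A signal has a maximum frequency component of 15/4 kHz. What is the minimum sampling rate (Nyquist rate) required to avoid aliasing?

By the Nyquist-Shannon sampling theorem,
the minimum sampling rate (Nyquist rate) must be at least 2 * f_max.
Nyquist rate = 2 * 15/4 kHz = 15/2 kHz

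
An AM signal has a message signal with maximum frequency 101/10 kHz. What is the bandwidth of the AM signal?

In AM (double-sideband), the bandwidth is twice the message frequency.
BW = 2 * f_m = 2 * 101/10 kHz = 101/5 kHz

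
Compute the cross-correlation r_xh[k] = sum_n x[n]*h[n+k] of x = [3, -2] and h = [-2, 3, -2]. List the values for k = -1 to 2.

Both sequences indexed from 0 and zero outside their support.
Lags with overlap: k = -1 to 2.
  r_xh[-1] = x[1]*h[0] = 4
  r_xh[0] = x[0]*h[0] + x[1]*h[1] = -12
  r_xh[1] = x[0]*h[1] + x[1]*h[2] = 13
  r_xh[2] = x[0]*h[2] = -6
r_xh = [4, -12, 13, -6] (for k = -1, ..., 2)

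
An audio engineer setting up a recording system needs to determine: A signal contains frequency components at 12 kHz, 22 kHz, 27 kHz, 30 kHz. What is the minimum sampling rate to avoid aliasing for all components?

The highest frequency component is f_max = 30 kHz.
Nyquist rate = 2 * f_max = 2 * 30 kHz = 60 kHz.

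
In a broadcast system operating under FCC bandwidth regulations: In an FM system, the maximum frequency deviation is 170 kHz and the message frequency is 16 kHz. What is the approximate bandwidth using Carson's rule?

Carson's rule: BW = 2*(delta_f + f_m)
= 2*(170 + 16) kHz = 372 kHz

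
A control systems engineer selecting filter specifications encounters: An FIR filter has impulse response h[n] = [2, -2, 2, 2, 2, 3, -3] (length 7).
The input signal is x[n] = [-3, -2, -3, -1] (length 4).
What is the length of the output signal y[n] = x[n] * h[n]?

For linear convolution, the output length is:
len(y) = len(x) + len(h) - 1 = 4 + 7 - 1 = 10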